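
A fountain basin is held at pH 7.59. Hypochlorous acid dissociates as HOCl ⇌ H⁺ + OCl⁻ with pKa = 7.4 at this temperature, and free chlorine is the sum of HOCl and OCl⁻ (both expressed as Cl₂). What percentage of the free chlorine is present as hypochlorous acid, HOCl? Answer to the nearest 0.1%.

39.2%

[OCl⁻]/[HOCl] = 10^(pH − pKa) = 10^(7.59 − 7.4) = 10^0.19 = 1.549.
Fraction as HOCl = 1 / (1 + 1.549) = 0.3923.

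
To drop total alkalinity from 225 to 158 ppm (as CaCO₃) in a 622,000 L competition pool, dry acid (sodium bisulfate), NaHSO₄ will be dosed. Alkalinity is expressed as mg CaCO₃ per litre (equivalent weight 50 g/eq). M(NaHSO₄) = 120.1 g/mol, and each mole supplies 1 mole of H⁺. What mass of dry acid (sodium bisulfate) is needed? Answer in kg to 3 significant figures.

Alkalinity to neutralize: (225 − 158) = 67 mg/L as CaCO₃ × 622,000 L = 41,670 g as CaCO₃.
Equivalents of H⁺ required: 41,670 ÷ 50 g/eq = 833.5 eq = 833.5 mol NaHSO₄.
Mass of NaHSO₄: 833.5 × 120.1 = 100,100 g.

100 kg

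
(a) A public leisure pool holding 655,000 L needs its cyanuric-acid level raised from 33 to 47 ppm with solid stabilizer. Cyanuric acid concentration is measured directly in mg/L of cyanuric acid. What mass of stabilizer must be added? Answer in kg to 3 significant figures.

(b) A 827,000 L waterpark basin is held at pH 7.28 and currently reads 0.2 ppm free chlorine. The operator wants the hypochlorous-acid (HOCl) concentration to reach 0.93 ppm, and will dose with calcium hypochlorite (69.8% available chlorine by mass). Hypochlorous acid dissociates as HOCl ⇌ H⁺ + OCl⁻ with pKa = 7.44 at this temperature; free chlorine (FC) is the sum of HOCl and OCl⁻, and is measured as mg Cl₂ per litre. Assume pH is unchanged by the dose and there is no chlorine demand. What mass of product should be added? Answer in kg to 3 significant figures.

(a) CYA to add: (47 − 33) = 14 mg/L × 655,000 L = 9170 g cyanuric acid.

(b) [OCl⁻]/[HOCl] = 10^(pH − pKa) = 10^(7.28 − 7.44) = 0.6918; fraction as HOCl = 1/(1 + 0.6918) = 0.5911.
(b) Free chlorine required for 0.93 ppm HOCl: 0.93 / 0.5911 = 1.573 ppm.
(b) FC to add: 1.573 − 0.2 = 1.373 mg/L as Cl₂.
(b) Cl₂ equivalent: 1.373 mg/L × 827,000 L = 1136 g.
(b) Product at 69.8% available Cl: 1136 / 0.698 = 1627 g.

(a) 9.17 kg; (b) 1.63 kg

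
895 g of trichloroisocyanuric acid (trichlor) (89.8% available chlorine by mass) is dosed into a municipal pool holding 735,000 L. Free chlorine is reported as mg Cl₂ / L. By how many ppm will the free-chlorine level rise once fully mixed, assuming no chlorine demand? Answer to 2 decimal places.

Available chlorine delivered: 895 g × 0.898 = 803.7 g as Cl₂.
Concentration rise: 803.7 g / 735,000 L = 1.093 mg/L = 1.09 ppm.

1.09 ppm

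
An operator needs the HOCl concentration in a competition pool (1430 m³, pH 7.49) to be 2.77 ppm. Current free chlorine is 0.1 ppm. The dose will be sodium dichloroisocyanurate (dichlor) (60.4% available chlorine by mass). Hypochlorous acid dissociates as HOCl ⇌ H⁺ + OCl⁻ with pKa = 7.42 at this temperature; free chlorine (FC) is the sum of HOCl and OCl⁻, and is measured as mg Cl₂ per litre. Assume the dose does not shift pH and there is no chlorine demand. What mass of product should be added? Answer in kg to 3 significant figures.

14.0 kg

Volume: 1430 m³ = 1,430,000 L.
[OCl⁻]/[HOCl] = 10^(pH − pKa) = 10^(7.49 − 7.42) = 1.175; fraction as HOCl = 1/(1 + 1.175) = 0.4598.
Free chlorine required for 2.77 ppm HOCl: 2.77 / 0.4598 = 6.024 ppm.
FC to add: 6.024 − 0.1 = 5.924 mg/L as Cl₂.
Cl₂ equivalent: 5.924 mg/L × 1,430,000 L = 8472 g.
Product at 60.4% available Cl: 8472 / 0.604 = 14,030 g.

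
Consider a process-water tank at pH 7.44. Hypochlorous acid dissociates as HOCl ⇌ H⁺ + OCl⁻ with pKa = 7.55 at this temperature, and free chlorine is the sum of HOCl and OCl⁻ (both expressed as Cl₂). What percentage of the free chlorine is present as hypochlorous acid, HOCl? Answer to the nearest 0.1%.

56.3%

[OCl⁻]/[HOCl] = 10^(pH − pKa) = 10^(7.44 − 7.55) = 10^-0.11 = 0.7762.
Fraction as HOCl = 1 / (1 + 0.7762) = 0.563.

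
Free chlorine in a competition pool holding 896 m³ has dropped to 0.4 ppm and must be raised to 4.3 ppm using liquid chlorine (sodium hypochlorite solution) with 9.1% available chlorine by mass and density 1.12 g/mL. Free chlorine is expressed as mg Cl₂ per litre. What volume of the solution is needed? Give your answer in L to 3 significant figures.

Volume: 896 m³ = 896,000 L.
Chlorine deficit: 4.3 − 0.4 = 3.9 ppm = 3.9 mg/L as Cl₂.
Cl₂ equivalent needed: 3.9 mg/L × 896,000 L = 3,494,000 mg = 3494 g.
Product at 9.1% available chlorine: 3494 / 0.091 = 38,400 g.
Volume at density 1.12 g/mL: 38,400 g ÷ 1.12 g/mL = 34,290 mL.

34.3 L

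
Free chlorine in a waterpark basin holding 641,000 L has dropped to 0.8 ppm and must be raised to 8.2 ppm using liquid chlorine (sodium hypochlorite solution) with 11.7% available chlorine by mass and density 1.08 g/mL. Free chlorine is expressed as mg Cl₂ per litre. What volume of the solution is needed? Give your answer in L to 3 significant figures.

37.5 L

Chlorine deficit: 8.2 − 0.8 = 7.4 ppm = 7.4 mg/L as Cl₂.
Cl₂ equivalent needed: 7.4 mg/L × 641,000 L = 4,743,000 mg = 4743 g.
Product at 11.7% available chlorine: 4743 / 0.117 = 40,540 g.
Volume at density 1.08 g/mL: 40,540 g ÷ 1.08 g/mL = 37,540 mL.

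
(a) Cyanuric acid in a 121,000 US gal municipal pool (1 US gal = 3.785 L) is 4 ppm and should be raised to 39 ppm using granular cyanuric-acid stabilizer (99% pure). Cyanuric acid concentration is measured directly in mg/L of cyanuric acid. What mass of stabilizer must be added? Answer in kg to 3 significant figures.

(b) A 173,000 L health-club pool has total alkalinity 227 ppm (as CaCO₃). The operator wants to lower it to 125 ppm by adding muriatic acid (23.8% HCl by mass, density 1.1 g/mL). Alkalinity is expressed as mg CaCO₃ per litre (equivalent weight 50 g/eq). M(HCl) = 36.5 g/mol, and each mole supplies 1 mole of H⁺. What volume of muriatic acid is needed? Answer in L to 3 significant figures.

(a) Volume: 121,000 US gal × 3.785 L/gal = 457,985 L.
(a) CYA to add: (39 − 4) = 35 mg/L × 457,985 L = 16,030 g cyanuric acid.
(a) At 99% purity: 16,030 / 0.99 = 16,190 g product.

(b) Alkalinity to neutralize: (227 − 125) = 102 mg/L as CaCO₃ × 173,000 L = 17,650 g as CaCO₃.
(b) Equivalents of H⁺ required: 17,650 ÷ 50 g/eq = 352.9 eq = 352.9 mol HCl.
(b) Mass of HCl: 352.9 × 36.5 = 12,880 g.
(b) Mass of 23.8% solution: 12,880 / 0.238 = 54,120 g.
(b) Volume: 54,120 g ÷ 1.1 g/mL = 49,200 mL.

(a) 16.2 kg; (b) 49.2 L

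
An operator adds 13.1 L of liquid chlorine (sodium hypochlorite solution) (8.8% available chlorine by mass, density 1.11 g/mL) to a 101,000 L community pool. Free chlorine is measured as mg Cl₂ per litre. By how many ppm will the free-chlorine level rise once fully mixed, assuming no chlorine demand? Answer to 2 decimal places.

12.67 ppm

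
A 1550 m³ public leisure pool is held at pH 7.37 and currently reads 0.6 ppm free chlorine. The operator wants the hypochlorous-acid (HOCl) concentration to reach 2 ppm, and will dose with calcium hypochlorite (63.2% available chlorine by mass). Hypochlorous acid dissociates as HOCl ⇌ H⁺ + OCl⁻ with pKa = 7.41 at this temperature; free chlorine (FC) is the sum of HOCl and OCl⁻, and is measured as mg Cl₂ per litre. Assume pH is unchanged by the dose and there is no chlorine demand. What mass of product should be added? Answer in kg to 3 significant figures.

Volume: 1550 m³ = 1,550,000 L.
[OCl⁻]/[HOCl] = 10^(pH − pKa) = 10^(7.37 − 7.41) = 0.912; fraction as HOCl = 1/(1 + 0.912) = 0.523.
Free chlorine required for 2 ppm HOCl: 2 / 0.523 = 3.824 ppm.
FC to add: 3.824 − 0.6 = 3.224 mg/L as Cl₂.
Cl₂ equivalent: 3.224 mg/L × 1,550,000 L = 4997 g.
Product at 63.2% available Cl: 4997 / 0.632 = 7907 g.

7.91 kg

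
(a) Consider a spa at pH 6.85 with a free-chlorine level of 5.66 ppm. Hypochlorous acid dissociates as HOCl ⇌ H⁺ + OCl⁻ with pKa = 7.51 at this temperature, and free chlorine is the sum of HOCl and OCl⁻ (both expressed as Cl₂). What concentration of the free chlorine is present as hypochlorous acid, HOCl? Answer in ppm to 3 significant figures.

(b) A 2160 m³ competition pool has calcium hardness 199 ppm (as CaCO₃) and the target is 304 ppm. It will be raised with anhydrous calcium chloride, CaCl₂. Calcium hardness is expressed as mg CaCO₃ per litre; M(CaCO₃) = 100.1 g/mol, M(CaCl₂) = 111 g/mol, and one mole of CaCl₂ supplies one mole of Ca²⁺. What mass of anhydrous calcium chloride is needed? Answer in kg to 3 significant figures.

(a) 4.64 ppm; (b) 251 kg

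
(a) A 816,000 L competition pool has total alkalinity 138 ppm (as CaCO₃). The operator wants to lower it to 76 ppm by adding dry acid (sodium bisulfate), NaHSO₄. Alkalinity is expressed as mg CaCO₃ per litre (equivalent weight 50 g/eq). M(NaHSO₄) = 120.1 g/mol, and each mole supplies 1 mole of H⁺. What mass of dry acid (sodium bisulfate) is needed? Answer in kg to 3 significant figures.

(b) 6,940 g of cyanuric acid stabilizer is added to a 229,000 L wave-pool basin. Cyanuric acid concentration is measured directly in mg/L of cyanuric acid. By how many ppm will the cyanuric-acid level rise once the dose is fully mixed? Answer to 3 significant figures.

(a) 122 kg; (b) 30.3 ppm

(a) Alkalinity to neutralize: (138 − 76) = 62 mg/L as CaCO₃ × 816,000 L = 50,590 g as CaCO₃.
(a) Equivalents of H⁺ required: 50,590 ÷ 50 g/eq = 1012 eq = 1012 mol NaHSO₄.
(a) Mass of NaHSO₄: 1012 × 120.1 = 121,500 g.

(b) Rise: 6,940 g / 229,000 L × 1000 = 30.31 mg/L.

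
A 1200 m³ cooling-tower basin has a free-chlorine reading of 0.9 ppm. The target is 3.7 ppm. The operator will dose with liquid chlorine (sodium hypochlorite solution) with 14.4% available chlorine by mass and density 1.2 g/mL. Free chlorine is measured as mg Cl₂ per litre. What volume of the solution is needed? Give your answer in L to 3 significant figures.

Volume: 1200 m³ = 1,200,000 L.
Chlorine deficit: 3.7 − 0.9 = 2.8 ppm = 2.8 mg/L as Cl₂.
Cl₂ equivalent needed: 2.8 mg/L × 1,200,000 L = 3,360,000 mg = 3360 g.
Product at 14.4% available chlorine: 3360 / 0.144 = 23,330 g.
Volume at density 1.2 g/mL: 23,330 g ÷ 1.2 g/mL = 19,440 mL.

19.4 L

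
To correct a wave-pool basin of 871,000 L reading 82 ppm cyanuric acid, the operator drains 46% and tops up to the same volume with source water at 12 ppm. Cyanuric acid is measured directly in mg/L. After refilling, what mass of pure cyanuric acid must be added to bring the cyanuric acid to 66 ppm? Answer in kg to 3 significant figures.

14.1 kg

After draining 46% and refilling: 82 × 0.54 + 12 × 0.46 = 49.8 ppm.
Deficit to target: 66 − 49.8 = 16.2 mg/L.
Mass: 16.2 mg/L × 871,000 L = 14,110 g cyanuric acid.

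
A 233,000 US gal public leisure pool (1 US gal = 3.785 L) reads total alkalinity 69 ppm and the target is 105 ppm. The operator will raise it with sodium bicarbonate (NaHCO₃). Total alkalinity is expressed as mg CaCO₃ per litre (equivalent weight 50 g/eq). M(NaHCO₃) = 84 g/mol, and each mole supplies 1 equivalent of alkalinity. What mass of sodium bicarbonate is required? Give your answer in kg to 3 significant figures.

Volume: 233,000 US gal × 3.785 L/gal = 881,905 L.
Alkalinity to add: (105 − 69) = 36 mg/L as CaCO₃ × 881,905 L = 31,750 g as CaCO₃.
Equivalents: 31,750 g ÷ 50 g/eq = 635 eq.
NaHCO₃ supplies 1 eq per mole → 635 mol.
Mass: 635 mol × 84 g/mol = 53,340 g.

53.3 kg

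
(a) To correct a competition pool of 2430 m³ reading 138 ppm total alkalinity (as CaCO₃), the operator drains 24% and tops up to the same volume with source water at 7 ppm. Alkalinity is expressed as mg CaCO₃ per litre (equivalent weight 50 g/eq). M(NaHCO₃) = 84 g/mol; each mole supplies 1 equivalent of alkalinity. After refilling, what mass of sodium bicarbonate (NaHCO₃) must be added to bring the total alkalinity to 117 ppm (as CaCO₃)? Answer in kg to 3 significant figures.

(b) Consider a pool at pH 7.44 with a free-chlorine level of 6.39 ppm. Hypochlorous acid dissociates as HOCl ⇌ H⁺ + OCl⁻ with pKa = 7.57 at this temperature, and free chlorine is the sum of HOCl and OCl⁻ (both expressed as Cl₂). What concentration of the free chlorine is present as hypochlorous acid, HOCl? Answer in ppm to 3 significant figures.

(a) 42.6 kg; (b) 3.67 ppm

(a) Volume: 2430 m³ = 2,430,000 L.
(a) After draining 24% and refilling: 138 × 0.76 + 7 × 0.24 = 106.56 ppm.
(a) Deficit to target: 117 − 106.56 = 10.44 mg/L.
(a) As CaCO₃: 10.44 mg/L × 2,430,000 L = 25,370 g; ÷ 50 g/eq ÷ 1 = 507.4 mol NaHCO₃.
(a) Mass: 507.4 × 84 = 42,620 g.

(b) [OCl⁻]/[HOCl] = 10^(pH − pKa) = 10^(7.44 − 7.57) = 10^-0.13 = 0.7413.
(b) Fraction as HOCl = 1 / (1 + 0.7413) = 0.5743.
(b) HOCl = 0.5743 × 6.39 ppm = 3.67 ppm.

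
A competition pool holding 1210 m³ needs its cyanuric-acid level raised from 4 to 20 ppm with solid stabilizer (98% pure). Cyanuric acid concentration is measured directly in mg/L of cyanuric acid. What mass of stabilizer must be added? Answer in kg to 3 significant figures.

19.8 kg

Volume: 1210 m³ = 1,210,000 L.
CYA to add: (20 − 4) = 16 mg/L × 1,210,000 L = 19,360 g cyanuric acid.
At 98% purity: 19,360 / 0.98 = 19,760 g product.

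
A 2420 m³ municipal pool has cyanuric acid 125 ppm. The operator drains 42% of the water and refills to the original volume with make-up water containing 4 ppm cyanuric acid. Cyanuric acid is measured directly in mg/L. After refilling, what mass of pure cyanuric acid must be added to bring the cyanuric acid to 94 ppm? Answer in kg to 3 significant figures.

Volume: 2420 m³ = 2,420,000 L.
After draining 42% and refilling: 125 × 0.58 + 4 × 0.42 = 74.18 ppm.
Deficit to target: 94 − 74.18 = 19.82 mg/L.
Mass: 19.82 mg/L × 2,420,000 L = 47,960 g cyanuric acid.

48.0 kg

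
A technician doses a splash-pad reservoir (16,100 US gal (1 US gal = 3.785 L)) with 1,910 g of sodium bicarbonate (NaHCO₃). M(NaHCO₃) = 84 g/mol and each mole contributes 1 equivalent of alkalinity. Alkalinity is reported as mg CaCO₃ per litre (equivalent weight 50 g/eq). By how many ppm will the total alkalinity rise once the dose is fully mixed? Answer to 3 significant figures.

18.7 ppm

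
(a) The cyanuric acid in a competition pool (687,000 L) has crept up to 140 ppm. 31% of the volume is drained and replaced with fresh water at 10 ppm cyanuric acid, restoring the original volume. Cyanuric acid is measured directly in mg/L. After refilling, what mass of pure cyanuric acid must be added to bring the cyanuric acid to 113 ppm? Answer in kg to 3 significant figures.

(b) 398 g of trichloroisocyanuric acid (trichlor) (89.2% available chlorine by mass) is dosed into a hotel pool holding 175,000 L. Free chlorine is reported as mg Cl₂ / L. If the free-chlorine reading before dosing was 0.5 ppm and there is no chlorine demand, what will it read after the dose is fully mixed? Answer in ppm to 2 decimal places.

(a) After draining 31% and refilling: 140 × 0.69 + 10 × 0.31 = 99.7 ppm.
(a) Deficit to target: 113 − 99.7 = 13.3 mg/L.
(a) Mass: 13.3 mg/L × 687,000 L = 9137 g cyanuric acid.

(b) Available chlorine delivered: 398 g × 0.892 = 355 g as Cl₂.
(b) Concentration rise: 355 g / 175,000 L = 2.029 mg/L = 2.03 ppm.
(b) Final FC: 0.5 + 2.03 = 2.53 ppm.

(a) 9.14 kg; (b) 2.53 ppm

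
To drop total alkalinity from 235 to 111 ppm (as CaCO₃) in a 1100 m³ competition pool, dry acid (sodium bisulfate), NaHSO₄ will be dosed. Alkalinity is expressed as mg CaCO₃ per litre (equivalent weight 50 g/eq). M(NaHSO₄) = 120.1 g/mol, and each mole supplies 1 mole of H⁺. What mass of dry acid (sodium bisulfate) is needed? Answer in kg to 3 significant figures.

Volume: 1100 m³ = 1,100,000 L.
Alkalinity to neutralize: (235 − 111) = 124 mg/L as CaCO₃ × 1,100,000 L = 136,400 g as CaCO₃.
Equivalents of H⁺ required: 136,400 ÷ 50 g/eq = 2728 eq = 2728 mol NaHSO₄.
Mass of NaHSO₄: 2728 × 120.1 = 327,600 g.

328 kg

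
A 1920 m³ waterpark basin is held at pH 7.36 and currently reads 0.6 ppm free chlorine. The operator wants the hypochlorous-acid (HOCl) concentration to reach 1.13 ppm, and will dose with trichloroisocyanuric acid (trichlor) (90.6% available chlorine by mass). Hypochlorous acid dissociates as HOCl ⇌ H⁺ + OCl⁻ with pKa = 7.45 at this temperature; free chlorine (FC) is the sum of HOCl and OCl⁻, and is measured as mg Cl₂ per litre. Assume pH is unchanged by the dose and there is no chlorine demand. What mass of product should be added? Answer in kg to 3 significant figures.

3.07 kg

Volume: 1920 m³ = 1,920,000 L.
[OCl⁻]/[HOCl] = 10^(pH − pKa) = 10^(7.36 − 7.45) = 0.8128; fraction as HOCl = 1/(1 + 0.8128) = 0.5516.
Free chlorine required for 1.13 ppm HOCl: 1.13 / 0.5516 = 2.048 ppm.
FC to add: 2.048 − 0.6 = 1.448 mg/L as Cl₂.
Cl₂ equivalent: 1.448 mg/L × 1,920,000 L = 2781 g.
Product at 90.6% available Cl: 2781 / 0.906 = 3070 g.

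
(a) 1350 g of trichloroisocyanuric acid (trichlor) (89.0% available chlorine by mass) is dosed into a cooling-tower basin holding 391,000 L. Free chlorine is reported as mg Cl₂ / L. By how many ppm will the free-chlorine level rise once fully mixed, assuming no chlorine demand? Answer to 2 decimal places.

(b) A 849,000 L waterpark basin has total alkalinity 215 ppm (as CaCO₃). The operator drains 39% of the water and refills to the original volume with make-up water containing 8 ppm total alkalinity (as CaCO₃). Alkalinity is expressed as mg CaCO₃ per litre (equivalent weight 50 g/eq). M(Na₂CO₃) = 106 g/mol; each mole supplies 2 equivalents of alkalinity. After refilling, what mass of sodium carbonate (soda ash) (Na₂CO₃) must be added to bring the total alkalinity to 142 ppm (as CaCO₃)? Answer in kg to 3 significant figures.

(a) 3.07 ppm; (b) 6.96 kg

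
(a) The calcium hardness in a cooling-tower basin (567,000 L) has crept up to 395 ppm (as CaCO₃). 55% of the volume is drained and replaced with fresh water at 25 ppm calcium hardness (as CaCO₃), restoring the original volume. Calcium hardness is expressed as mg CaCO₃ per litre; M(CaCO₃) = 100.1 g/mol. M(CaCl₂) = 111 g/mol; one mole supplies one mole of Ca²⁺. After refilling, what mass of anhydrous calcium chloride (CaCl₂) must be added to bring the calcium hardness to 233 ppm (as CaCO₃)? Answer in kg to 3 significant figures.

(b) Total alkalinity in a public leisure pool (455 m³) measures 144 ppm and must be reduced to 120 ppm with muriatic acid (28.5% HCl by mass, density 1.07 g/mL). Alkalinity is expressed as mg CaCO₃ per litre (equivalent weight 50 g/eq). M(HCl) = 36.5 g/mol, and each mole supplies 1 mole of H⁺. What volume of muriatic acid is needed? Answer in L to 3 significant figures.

(a) After draining 55% and refilling: 395 × 0.45 + 25 × 0.55 = 191.5 ppm.
(a) Deficit to target: 233 − 191.5 = 41.5 mg/L.
(a) As CaCO₃: 41.5 mg/L × 567,000 L = 23,530 g; ÷ 100.1 = 235.1 mol Ca²⁺.
(a) Mass: 235.1 × 111 = 26,090 g.

(b) Volume: 455 m³ = 455,000 L.
(b) Alkalinity to neutralize: (144 − 120) = 24 mg/L as CaCO₃ × 455,000 L = 10,920 g as CaCO₃.
(b) Equivalents of H⁺ required: 10,920 ÷ 50 g/eq = 218.4 eq = 218.4 mol HCl.
(b) Mass of HCl: 218.4 × 36.5 = 7972 g.
(b) Mass of 28.5% solution: 7972 / 0.285 = 27,970 g.
(b) Volume: 27,970 g ÷ 1.07 g/mL = 26,140 mL.

(a) 26.1 kg; (b) 26.1 L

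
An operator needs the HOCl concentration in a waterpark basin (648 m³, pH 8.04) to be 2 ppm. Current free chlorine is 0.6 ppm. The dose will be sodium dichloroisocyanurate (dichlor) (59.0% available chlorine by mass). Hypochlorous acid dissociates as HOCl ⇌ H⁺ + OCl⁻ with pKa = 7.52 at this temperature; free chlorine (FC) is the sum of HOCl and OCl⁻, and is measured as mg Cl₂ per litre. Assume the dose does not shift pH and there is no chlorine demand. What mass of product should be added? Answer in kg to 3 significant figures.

8.81 kg

Volume: 648 m³ = 648,000 L.
[OCl⁻]/[HOCl] = 10^(pH − pKa) = 10^(8.04 − 7.52) = 3.311; fraction as HOCl = 1/(1 + 3.311) = 0.2319.
Free chlorine required for 2 ppm HOCl: 2 / 0.2319 = 8.623 ppm.
FC to add: 8.623 − 0.6 = 8.023 mg/L as Cl₂.
Cl₂ equivalent: 8.023 mg/L × 648,000 L = 5199 g.
Product at 59.0% available Cl: 5199 / 0.59 = 8811 g.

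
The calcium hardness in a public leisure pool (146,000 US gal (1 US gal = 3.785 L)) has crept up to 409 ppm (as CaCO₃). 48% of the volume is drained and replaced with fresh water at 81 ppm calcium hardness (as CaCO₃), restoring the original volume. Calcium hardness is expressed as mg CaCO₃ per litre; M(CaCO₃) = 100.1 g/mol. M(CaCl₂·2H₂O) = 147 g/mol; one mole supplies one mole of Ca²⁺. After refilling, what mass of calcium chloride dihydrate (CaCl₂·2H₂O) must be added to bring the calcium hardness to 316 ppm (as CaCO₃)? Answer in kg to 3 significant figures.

Volume: 146,000 US gal × 3.785 L/gal = 552,610 L.
After draining 48% and refilling: 409 × 0.52 + 81 × 0.48 = 251.56 ppm.
Deficit to target: 316 − 251.56 = 64.44 mg/L.
As CaCO₃: 64.44 mg/L × 552,610 L = 35,610 g; ÷ 100.1 = 355.7 mol Ca²⁺.
Mass: 355.7 × 147 = 52,290 g.

52.3 kg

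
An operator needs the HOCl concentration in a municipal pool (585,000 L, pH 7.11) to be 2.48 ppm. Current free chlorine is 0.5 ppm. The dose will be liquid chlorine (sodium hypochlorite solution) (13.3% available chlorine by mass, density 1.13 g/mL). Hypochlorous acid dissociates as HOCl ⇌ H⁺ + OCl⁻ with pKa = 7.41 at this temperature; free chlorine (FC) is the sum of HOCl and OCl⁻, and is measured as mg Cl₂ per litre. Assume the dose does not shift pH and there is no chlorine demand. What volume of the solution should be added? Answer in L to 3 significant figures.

[OCl⁻]/[HOCl] = 10^(pH − pKa) = 10^(7.11 − 7.41) = 0.5012; fraction as HOCl = 1/(1 + 0.5012) = 0.6661.
Free chlorine required for 2.48 ppm HOCl: 2.48 / 0.6661 = 3.723 ppm.
FC to add: 3.723 − 0.5 = 3.223 mg/L as Cl₂.
Cl₂ equivalent: 3.223 mg/L × 585,000 L = 1885 g.
Product at 13.3% available Cl: 1885 / 0.133 = 14,180 g.
Volume: 14,180 g ÷ 1.13 g/mL = 12,550 mL.

12.5 L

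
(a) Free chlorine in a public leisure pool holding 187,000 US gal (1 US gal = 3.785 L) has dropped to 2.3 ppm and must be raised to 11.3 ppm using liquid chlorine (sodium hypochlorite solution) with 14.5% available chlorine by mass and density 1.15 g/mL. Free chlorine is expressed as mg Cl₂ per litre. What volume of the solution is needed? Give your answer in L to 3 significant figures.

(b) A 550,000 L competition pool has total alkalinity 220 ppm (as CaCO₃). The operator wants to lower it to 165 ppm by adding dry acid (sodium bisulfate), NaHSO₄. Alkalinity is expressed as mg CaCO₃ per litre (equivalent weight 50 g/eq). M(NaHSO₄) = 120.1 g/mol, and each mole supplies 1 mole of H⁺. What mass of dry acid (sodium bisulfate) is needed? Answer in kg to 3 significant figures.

(a) Volume: 187,000 US gal × 3.785 L/gal = 707,795 L.
(a) Chlorine deficit: 11.3 − 2.3 = 9 ppm = 9 mg/L as Cl₂.
(a) Cl₂ equivalent needed: 9 mg/L × 707,795 L = 6,370,000 mg = 6370 g.
(a) Product at 14.5% available chlorine: 6370 / 0.145 = 43,930 g.
(a) Volume at density 1.15 g/mL: 43,930 g ÷ 1.15 g/mL = 38,200 mL.

(b) Alkalinity to neutralize: (220 − 165) = 55 mg/L as CaCO₃ × 550,000 L = 30,250 g as CaCO₃.
(b) Equivalents of H⁺ required: 30,250 ÷ 50 g/eq = 605 eq = 605 mol NaHSO₄.
(b) Mass of NaHSO₄: 605 × 120.1 = 72,660 g.

(a) 38.2 L; (b) 72.7 kg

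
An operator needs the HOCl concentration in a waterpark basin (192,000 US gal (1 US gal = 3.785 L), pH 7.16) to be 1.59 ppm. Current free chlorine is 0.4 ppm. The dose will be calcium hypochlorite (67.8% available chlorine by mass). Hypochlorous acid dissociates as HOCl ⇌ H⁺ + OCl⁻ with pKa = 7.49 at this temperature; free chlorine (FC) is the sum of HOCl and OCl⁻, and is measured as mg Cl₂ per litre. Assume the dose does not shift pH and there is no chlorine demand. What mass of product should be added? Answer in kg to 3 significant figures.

2.07 kg

Volume: 192,000 US gal × 3.785 L/gal = 726,720 L.
[OCl⁻]/[HOCl] = 10^(pH − pKa) = 10^(7.16 − 7.49) = 0.4677; fraction as HOCl = 1/(1 + 0.4677) = 0.6813.
Free chlorine required for 1.59 ppm HOCl: 1.59 / 0.6813 = 2.334 ppm.
FC to add: 2.334 − 0.4 = 1.934 mg/L as Cl₂.
Cl₂ equivalent: 1.934 mg/L × 726,720 L = 1405 g.
Product at 67.8% available Cl: 1405 / 0.678 = 2073 g.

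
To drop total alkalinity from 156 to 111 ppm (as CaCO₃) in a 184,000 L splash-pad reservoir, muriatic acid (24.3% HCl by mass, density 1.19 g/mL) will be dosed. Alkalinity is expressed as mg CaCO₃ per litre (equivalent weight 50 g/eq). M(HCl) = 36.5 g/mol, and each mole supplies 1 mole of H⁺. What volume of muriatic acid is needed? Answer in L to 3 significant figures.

20.9 L

Alkalinity to neutralize: (156 − 111) = 45 mg/L as CaCO₃ × 184,000 L = 8280 g as CaCO₃.
Equivalents of H⁺ required: 8280 ÷ 50 g/eq = 165.6 eq = 165.6 mol HCl.
Mass of HCl: 165.6 × 36.5 = 6044 g.
Mass of 24.3% solution: 6044 / 0.243 = 24,870 g.
Volume: 24,870 g ÷ 1.19 g/mL = 20,900 mL.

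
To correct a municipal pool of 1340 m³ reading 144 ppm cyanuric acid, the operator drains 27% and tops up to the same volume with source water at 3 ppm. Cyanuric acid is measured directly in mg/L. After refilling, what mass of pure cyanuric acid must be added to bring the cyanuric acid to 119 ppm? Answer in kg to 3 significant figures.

Volume: 1340 m³ = 1,340,000 L.
After draining 27% and refilling: 144 × 0.73 + 3 × 0.27 = 105.93 ppm.
Deficit to target: 119 − 105.93 = 13.07 mg/L.
Mass: 13.07 mg/L × 1,340,000 L = 17,510 g cyanuric acid.

17.5 kg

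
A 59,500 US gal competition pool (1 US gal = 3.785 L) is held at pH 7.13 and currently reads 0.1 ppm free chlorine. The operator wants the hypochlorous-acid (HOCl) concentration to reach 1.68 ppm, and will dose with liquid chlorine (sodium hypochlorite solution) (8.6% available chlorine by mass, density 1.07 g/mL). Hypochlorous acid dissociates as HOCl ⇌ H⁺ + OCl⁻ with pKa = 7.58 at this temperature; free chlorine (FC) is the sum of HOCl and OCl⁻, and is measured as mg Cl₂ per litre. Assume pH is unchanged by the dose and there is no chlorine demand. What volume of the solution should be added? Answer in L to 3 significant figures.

5.33 L

Volume: 59,500 US gal × 3.785 L/gal = 225,208 L.
[OCl⁻]/[HOCl] = 10^(pH − pKa) = 10^(7.13 − 7.58) = 0.3548; fraction as HOCl = 1/(1 + 0.3548) = 0.7381.
Free chlorine required for 1.68 ppm HOCl: 1.68 / 0.7381 = 2.276 ppm.
FC to add: 2.276 − 0.1 = 2.176 mg/L as Cl₂.
Cl₂ equivalent: 2.176 mg/L × 225,208 L = 490.1 g.
Product at 8.6% available Cl: 490.1 / 0.086 = 5698 g.
Volume: 5698 g ÷ 1.07 g/mL = 5326 mL.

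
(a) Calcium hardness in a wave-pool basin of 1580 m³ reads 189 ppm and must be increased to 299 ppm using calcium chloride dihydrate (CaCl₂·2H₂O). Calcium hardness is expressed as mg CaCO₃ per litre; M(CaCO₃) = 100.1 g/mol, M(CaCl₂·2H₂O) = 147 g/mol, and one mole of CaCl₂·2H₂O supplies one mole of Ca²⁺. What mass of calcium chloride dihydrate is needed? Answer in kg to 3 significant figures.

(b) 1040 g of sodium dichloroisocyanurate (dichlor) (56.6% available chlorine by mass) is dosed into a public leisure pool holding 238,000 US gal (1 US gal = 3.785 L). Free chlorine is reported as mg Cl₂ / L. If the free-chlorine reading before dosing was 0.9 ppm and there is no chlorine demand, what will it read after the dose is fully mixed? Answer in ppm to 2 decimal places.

(a) 255 kg; (b) 1.55 ppm

(a) Volume: 1580 m³ = 1,580,000 L.
(a) Hardness to add: (299 − 189) = 110 mg/L as CaCO₃ × 1,580,000 L = 173,800 g as CaCO₃.
(a) Moles of Ca²⁺ (1 mol Ca²⁺ ≡ 1 mol CaCO₃): 173,800 / 100.1 g/mol = 1736 mol.
(a) Mass of CaCl₂·2H₂O: 1736 × 147 = 255,200 g.

(b) Volume: 238,000 US gal × 3.785 L/gal = 900,830 L.
(b) Available chlorine delivered: 1040 g × 0.566 = 588.6 g as Cl₂.
(b) Concentration rise: 588.6 g / 900,830 L = 0.6534 mg/L = 0.65 ppm.
(b) Final FC: 0.9 + 0.65 = 1.55 ppm.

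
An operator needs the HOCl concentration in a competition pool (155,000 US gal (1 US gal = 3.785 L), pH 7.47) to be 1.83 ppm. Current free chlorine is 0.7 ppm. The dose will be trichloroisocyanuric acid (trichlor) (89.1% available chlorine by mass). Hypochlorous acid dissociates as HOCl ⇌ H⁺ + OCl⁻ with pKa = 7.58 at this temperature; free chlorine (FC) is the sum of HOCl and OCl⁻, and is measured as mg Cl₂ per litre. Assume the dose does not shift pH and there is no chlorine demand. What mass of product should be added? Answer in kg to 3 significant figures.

Volume: 155,000 US gal × 3.785 L/gal = 586,675 L.
[OCl⁻]/[HOCl] = 10^(pH − pKa) = 10^(7.47 − 7.58) = 0.7762; fraction as HOCl = 1/(1 + 0.7762) = 0.563.
Free chlorine required for 1.83 ppm HOCl: 1.83 / 0.563 = 3.251 ppm.
FC to add: 3.251 − 0.7 = 2.551 mg/L as Cl₂.
Cl₂ equivalent: 2.551 mg/L × 586,675 L = 1496 g.
Product at 89.1% available Cl: 1496 / 0.891 = 1679 g.

1.68 kg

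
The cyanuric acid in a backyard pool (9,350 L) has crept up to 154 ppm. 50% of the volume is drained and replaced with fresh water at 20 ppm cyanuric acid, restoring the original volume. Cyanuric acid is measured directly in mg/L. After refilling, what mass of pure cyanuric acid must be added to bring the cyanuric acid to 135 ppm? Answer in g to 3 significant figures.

After draining 50% and refilling: 154 × 0.50 + 20 × 0.50 = 87 ppm.
Deficit to target: 135 − 87 = 48 mg/L.
Mass: 48 mg/L × 9,350 L = 448.8 g cyanuric acid.

449 g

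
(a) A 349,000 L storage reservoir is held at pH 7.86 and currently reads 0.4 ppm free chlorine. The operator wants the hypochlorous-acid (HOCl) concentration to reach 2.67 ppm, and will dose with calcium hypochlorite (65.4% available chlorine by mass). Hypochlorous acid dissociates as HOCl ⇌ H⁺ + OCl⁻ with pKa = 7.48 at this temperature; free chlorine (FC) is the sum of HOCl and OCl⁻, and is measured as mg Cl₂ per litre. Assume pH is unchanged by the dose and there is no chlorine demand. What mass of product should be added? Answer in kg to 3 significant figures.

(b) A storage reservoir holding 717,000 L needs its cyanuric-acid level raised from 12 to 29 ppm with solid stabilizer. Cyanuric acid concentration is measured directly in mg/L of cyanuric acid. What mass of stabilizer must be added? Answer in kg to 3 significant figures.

(a) 4.63 kg; (b) 12.2 kg

(a) [OCl⁻]/[HOCl] = 10^(pH − pKa) = 10^(7.86 − 7.48) = 2.399; fraction as HOCl = 1/(1 + 2.399) = 0.2942.
(a) Free chlorine required for 2.67 ppm HOCl: 2.67 / 0.2942 = 9.075 ppm.
(a) FC to add: 9.075 − 0.4 = 8.675 mg/L as Cl₂.
(a) Cl₂ equivalent: 8.675 mg/L × 349,000 L = 3028 g.
(a) Product at 65.4% available Cl: 3028 / 0.654 = 4629 g.

(b) CYA to add: (29 − 12) = 17 mg/L × 717,000 L = 12,190 g cyanuric acid.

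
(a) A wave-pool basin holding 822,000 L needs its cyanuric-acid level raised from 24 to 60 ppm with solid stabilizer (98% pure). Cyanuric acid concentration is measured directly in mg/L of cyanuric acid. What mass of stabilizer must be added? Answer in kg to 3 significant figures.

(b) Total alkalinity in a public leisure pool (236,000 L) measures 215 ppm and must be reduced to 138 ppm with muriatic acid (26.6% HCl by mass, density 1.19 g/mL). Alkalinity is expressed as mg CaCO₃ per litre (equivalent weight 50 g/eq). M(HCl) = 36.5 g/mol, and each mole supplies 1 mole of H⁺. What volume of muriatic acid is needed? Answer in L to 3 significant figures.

(a) 30.2 kg; (b) 41.9 L

(a) CYA to add: (60 − 24) = 36 mg/L × 822,000 L = 29,590 g cyanuric acid.
(a) At 98% purity: 29,590 / 0.98 = 30,200 g product.

(b) Alkalinity to neutralize: (215 − 138) = 77 mg/L as CaCO₃ × 236,000 L = 18,170 g as CaCO₃.
(b) Equivalents of H⁺ required: 18,170 ÷ 50 g/eq = 363.4 eq = 363.4 mol HCl.
(b) Mass of HCl: 363.4 × 36.5 = 13,270 g.
(b) Mass of 26.6% solution: 13,270 / 0.266 = 49,870 g.
(b) Volume: 49,870 g ÷ 1.19 g/mL = 41,910 mL.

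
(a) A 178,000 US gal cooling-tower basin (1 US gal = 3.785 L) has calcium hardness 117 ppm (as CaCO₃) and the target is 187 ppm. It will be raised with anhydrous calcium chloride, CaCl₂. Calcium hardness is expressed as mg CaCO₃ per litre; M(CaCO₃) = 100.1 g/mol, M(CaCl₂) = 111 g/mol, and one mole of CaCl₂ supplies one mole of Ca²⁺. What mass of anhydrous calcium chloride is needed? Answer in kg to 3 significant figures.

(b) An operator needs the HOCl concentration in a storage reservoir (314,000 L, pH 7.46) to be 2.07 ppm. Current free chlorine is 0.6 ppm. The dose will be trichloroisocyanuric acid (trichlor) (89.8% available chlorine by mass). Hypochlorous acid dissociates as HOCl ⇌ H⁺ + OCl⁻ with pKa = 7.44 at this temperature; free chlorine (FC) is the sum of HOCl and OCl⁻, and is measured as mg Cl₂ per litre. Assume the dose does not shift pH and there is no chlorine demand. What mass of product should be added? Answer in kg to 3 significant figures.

(a) 52.3 kg; (b) 1.27 kg

(a) Volume: 178,000 US gal × 3.785 L/gal = 673,730 L.
(a) Hardness to add: (187 − 117) = 70 mg/L as CaCO₃ × 673,730 L = 47,160 g as CaCO₃.
(a) Moles of Ca²⁺ (1 mol Ca²⁺ ≡ 1 mol CaCO₃): 47,160 / 100.1 g/mol = 471.1 mol.
(a) Mass of CaCl₂: 471.1 × 111 = 52,300 g.

(b) [OCl⁻]/[HOCl] = 10^(pH − pKa) = 10^(7.46 − 7.44) = 1.047; fraction as HOCl = 1/(1 + 1.047) = 0.4885.
(b) Free chlorine required for 2.07 ppm HOCl: 2.07 / 0.4885 = 4.238 ppm.
(b) FC to add: 4.238 − 0.6 = 3.638 mg/L as Cl₂.
(b) Cl₂ equivalent: 3.638 mg/L × 314,000 L = 1142 g.
(b) Product at 89.8% available Cl: 1142 / 0.898 = 1272 g.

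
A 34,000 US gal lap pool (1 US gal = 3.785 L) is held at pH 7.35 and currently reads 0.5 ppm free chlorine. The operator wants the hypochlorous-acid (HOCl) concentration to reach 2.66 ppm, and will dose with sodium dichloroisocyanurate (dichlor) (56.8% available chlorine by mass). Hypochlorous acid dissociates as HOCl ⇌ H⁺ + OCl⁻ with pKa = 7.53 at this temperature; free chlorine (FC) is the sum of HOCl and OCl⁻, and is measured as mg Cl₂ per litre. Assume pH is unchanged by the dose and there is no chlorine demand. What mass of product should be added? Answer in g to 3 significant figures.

Volume: 34,000 US gal × 3.785 L/gal = 128,690 L.
[OCl⁻]/[HOCl] = 10^(pH − pKa) = 10^(7.35 − 7.53) = 0.6607; fraction as HOCl = 1/(1 + 0.6607) = 0.6022.
Free chlorine required for 2.66 ppm HOCl: 2.66 / 0.6022 = 4.417 ppm.
FC to add: 4.417 − 0.5 = 3.917 mg/L as Cl₂.
Cl₂ equivalent: 3.917 mg/L × 128,690 L = 504.1 g.
Product at 56.8% available Cl: 504.1 / 0.568 = 887.6 g.

888 g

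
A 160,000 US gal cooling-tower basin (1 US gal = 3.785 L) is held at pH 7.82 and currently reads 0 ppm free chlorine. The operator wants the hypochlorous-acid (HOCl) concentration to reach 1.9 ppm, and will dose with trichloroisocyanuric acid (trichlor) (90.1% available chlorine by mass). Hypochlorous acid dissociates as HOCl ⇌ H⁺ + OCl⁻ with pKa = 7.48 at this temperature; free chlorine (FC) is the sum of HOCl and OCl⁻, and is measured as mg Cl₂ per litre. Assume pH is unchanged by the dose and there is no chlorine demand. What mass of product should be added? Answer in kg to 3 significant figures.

Volume: 160,000 US gal × 3.785 L/gal = 605,600 L.
[OCl⁻]/[HOCl] = 10^(pH − pKa) = 10^(7.82 − 7.48) = 2.188; fraction as HOCl = 1/(1 + 2.188) = 0.3137.
Free chlorine required for 1.9 ppm HOCl: 1.9 / 0.3137 = 6.057 ppm.
FC to add: 6.057 − 0 = 6.057 mg/L as Cl₂.
Cl₂ equivalent: 6.057 mg/L × 605,600 L = 3668 g.
Product at 90.1% available Cl: 3668 / 0.901 = 4071 g.

4.07 kg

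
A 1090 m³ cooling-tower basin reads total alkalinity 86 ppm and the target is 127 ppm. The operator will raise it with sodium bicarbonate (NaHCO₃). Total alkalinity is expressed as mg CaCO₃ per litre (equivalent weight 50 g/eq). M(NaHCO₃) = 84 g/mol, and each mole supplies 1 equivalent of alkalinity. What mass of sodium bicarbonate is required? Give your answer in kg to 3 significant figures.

75.1 kg

Volume: 1090 m³ = 1,090,000 L.
Alkalinity to add: (127 − 86) = 41 mg/L as CaCO₃ × 1,090,000 L = 44,690 g as CaCO₃.
Equivalents: 44,690 g ÷ 50 g/eq = 893.8 eq.
NaHCO₃ supplies 1 eq per mole → 893.8 mol.
Mass: 893.8 mol × 84 g/mol = 75,080 g.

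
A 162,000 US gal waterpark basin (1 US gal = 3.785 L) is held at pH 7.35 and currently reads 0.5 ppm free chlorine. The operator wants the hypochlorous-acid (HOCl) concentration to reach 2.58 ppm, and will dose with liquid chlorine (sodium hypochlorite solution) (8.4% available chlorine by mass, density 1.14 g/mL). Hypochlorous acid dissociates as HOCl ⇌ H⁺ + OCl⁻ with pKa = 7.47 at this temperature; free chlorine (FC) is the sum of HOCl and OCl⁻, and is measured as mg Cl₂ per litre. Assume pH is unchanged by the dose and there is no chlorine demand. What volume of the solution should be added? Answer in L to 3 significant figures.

25.9 L

Volume: 162,000 US gal × 3.785 L/gal = 613,170 L.
[OCl⁻]/[HOCl] = 10^(pH − pKa) = 10^(7.35 − 7.47) = 0.7586; fraction as HOCl = 1/(1 + 0.7586) = 0.5686.
Free chlorine required for 2.58 ppm HOCl: 2.58 / 0.5686 = 4.537 ppm.
FC to add: 4.537 − 0.5 = 4.037 mg/L as Cl₂.
Cl₂ equivalent: 4.037 mg/L × 613,170 L = 2475 g.
Product at 8.4% available Cl: 2475 / 0.084 = 29,470 g.
Volume: 29,470 g ÷ 1.14 g/mL = 25,850 mL.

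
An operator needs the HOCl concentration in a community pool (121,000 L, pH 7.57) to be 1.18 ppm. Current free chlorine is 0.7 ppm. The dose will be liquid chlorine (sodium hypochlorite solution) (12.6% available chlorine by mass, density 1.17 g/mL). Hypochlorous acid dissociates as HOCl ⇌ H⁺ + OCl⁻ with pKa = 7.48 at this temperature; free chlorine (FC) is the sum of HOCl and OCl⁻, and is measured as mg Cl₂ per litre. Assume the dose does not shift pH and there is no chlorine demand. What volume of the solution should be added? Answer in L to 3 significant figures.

[OCl⁻]/[HOCl] = 10^(pH − pKa) = 10^(7.57 − 7.48) = 1.23; fraction as HOCl = 1/(1 + 1.23) = 0.4484.
Free chlorine required for 1.18 ppm HOCl: 1.18 / 0.4484 = 2.632 ppm.
FC to add: 2.632 − 0.7 = 1.932 mg/L as Cl₂.
Cl₂ equivalent: 1.932 mg/L × 121,000 L = 233.7 g.
Product at 12.6% available Cl: 233.7 / 0.126 = 1855 g.
Volume: 1855 g ÷ 1.17 g/mL = 1586 mL.

1.59 L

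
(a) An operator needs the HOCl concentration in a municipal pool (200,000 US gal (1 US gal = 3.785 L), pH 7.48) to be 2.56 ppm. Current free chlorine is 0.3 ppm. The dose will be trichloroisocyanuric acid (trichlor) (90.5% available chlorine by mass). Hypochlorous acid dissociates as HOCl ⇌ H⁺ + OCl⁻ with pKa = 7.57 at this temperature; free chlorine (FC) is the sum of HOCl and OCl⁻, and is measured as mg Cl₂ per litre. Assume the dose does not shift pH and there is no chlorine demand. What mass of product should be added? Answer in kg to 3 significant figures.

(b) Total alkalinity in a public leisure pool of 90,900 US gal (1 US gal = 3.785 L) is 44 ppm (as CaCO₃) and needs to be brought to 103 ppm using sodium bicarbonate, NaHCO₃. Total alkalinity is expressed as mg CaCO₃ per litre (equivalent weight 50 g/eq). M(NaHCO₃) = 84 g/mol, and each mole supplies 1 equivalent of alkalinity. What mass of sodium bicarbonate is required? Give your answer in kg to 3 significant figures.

(a) Volume: 200,000 US gal × 3.785 L/gal = 757,000 L.
(a) [OCl⁻]/[HOCl] = 10^(pH − pKa) = 10^(7.48 − 7.57) = 0.8128; fraction as HOCl = 1/(1 + 0.8128) = 0.5516.
(a) Free chlorine required for 2.56 ppm HOCl: 2.56 / 0.5516 = 4.641 ppm.
(a) FC to add: 4.641 − 0.3 = 4.341 mg/L as Cl₂.
(a) Cl₂ equivalent: 4.341 mg/L × 757,000 L = 3286 g.
(a) Product at 90.5% available Cl: 3286 / 0.905 = 3631 g.

(b) Volume: 90,900 US gal × 3.785 L/gal = 344,056 L.
(b) Alkalinity to add: (103 − 44) = 59 mg/L as CaCO₃ × 344,056 L = 20,300 g as CaCO₃.
(b) Equivalents: 20,300 g ÷ 50 g/eq = 406 eq.
(b) NaHCO₃ supplies 1 eq per mole → 406 mol.
(b) Mass: 406 mol × 84 g/mol = 34,100 g.

(a) 3.63 kg; (b) 34.1 kg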